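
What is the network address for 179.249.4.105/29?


IP:   10110011.11111001.00000100.01101001
Mask: 11111111.11111111.11111111.11111000
AND operation:
Net:  10110011.11111001.00000100.01101000
Network: 179.249.4.104/29


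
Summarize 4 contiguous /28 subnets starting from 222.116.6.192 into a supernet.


Original prefix: /28
Number of subnets: 4 = 2^2
New prefix = 28 - 2 = 26
Supernet: 222.116.6.192/26


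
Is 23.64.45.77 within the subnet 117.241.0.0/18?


Subnet network: 117.241.0.0
Test IP AND mask: 23.64.0.0
No, 23.64.45.77 is not in 117.241.0.0/18


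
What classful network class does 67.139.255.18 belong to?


First octet: 67
Binary: 01000011
0xxxxxxx -> Class A (1-126)
Class A, default mask 255.0.0.0 (/8)


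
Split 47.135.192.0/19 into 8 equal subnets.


New prefix = 19 + 3 = 22
Each subnet has 1024 addresses
  47.135.192.0/22
  47.135.196.0/22
  47.135.200.0/22
  47.135.204.0/22
  47.135.208.0/22
  47.135.212.0/22
  47.135.216.0/22
  47.135.220.0/22
Subnets: 47.135.192.0/22, 47.135.196.0/22, 47.135.200.0/22, 47.135.204.0/22, 47.135.208.0/22, 47.135.212.0/22, 47.135.216.0/22, 47.135.220.0/22


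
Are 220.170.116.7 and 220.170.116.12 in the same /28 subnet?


Mask: 255.255.255.240
220.170.116.7 AND mask = 220.170.116.0
220.170.116.12 AND mask = 220.170.116.0
Yes, same subnet (220.170.116.0)


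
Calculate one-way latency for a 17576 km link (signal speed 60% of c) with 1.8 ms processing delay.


Speed = 0.6 * 3e5 km/s = 180000 km/s
Propagation delay = 17576 / 180000 = 0.0976 s = 97.6444 ms
Processing delay = 1.8 ms
Total one-way latency = 99.4444 ms


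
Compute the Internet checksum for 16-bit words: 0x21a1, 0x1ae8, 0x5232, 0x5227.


Sum all words (with carry folding):
+ 0x21a1 = 0x21a1
+ 0x1ae8 = 0x3c89
+ 0x5232 = 0x8ebb
+ 0x5227 = 0xe0e2
One's complement: ~0xe0e2
Checksum = 0x1f1d


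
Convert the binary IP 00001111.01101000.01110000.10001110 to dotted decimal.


00001111 = 15
01101000 = 104
01110000 = 112
10001110 = 142
IP: 15.104.112.142


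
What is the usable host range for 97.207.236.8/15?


Network: 97.206.0.0
Broadcast: 97.207.255.255
First usable = network + 1
Last usable = broadcast - 1
Range: 97.206.0.1 to 97.207.255.254


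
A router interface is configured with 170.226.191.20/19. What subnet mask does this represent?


/19 means 19 network bits, 13 host bits
Binary: 11111111111111111110000000000000
Mask: 255.255.224.0


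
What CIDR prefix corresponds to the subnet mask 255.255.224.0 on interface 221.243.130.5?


Binary: 11111111.11111111.11100000.00000000
Count leading 1s
Prefix: /19


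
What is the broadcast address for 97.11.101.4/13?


Network: 97.8.0.0/13
Host bits = 19
Set all host bits to 1:
Broadcast: 97.15.255.255


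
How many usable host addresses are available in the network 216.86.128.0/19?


Host bits = 32 - 19 = 13
Total addresses = 2^13 = 8192
Usable = total - 2 (network and broadcast)
Usable hosts: 8190


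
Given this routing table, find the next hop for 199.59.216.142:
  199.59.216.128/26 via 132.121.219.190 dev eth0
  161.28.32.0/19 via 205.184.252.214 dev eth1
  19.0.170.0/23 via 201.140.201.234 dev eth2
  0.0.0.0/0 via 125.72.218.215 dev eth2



Longest prefix match for 199.59.216.142:
  /26 199.59.216.128: MATCH
  /19 161.28.32.0: no
  /23 19.0.170.0: no
  /0 0.0.0.0: MATCH
Selected: next-hop 132.121.219.190 via eth0 (matched /26)


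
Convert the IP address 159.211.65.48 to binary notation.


159 = 10011111
211 = 11010011
65 = 01000001
48 = 00110000
Binary: 10011111.11010011.01000001.00110000


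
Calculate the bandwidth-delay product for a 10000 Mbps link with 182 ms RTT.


BDP = bandwidth * RTT
= 10000 Mbps * 182 ms
= 10000 * 1e6 * 182 / 1000 bits
= 1820000000 bits
= 227500000 bytes
= 222167.9688 KB
BDP = 1820000000 bits (227500000 bytes)


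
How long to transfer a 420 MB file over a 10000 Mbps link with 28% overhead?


Effective throughput = 10000 * (1 - 28/100) = 7200 Mbps
File size in Mb = 420 * 8 = 3360 Mb
Time = 3360 / 7200
Time = 0.4667 seconds


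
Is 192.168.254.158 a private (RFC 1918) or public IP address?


RFC 1918 private ranges:
  10.0.0.0/8 (10.0.0.0 - 10.255.255.255)
  172.16.0.0/12 (172.16.0.0 - 172.31.255.255)
  192.168.0.0/16 (192.168.0.0 - 192.168.255.255)
Private (in 192.168.0.0/16)


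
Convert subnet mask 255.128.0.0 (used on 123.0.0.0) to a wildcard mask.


Subnet mask: 255.128.0.0
Wildcard = 255.255.255.255 - subnet mask
255 - 255 = 0
255 - 128 = 127
255 - 0 = 255
255 - 0 = 255
Wildcard: 0.127.255.255


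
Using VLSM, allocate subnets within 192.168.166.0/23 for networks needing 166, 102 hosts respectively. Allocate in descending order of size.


166 hosts -> /24 (254 usable): 192.168.166.0/24
102 hosts -> /25 (126 usable): 192.168.167.0/25
Allocation: 192.168.166.0/24 (166 hosts, 254 usable); 192.168.167.0/25 (102 hosts, 126 usable)


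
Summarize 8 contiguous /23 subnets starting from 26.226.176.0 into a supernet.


Original prefix: /23
Number of subnets: 8 = 2^3
New prefix = 23 - 3 = 20
Supernet: 26.226.176.0/20


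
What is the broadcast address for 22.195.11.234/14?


Network: 22.192.0.0/14
Host bits = 18
Set all host bits to 1:
Broadcast: 22.195.255.255


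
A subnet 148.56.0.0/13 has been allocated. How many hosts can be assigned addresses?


Host bits = 32 - 13 = 19
Total addresses = 2^19 = 524288
Usable = total - 2 (network and broadcast)
Usable hosts: 524286


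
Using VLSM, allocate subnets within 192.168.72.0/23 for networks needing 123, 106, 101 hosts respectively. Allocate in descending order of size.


123 hosts -> /25 (126 usable): 192.168.72.0/25
106 hosts -> /25 (126 usable): 192.168.72.128/25
101 hosts -> /25 (126 usable): 192.168.73.0/25
Allocation: 192.168.72.0/25 (123 hosts, 126 usable); 192.168.72.128/25 (106 hosts, 126 usable); 192.168.73.0/25 (101 hosts, 126 usable)


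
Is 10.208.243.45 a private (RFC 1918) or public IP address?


RFC 1918 private ranges:
  10.0.0.0/8 (10.0.0.0 - 10.255.255.255)
  172.16.0.0/12 (172.16.0.0 - 172.31.255.255)
  192.168.0.0/16 (192.168.0.0 - 192.168.255.255)
Private (in 10.0.0.0/8)


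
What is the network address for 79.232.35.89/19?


IP:   01001111.11101000.00100011.01011001
Mask: 11111111.11111111.11100000.00000000
AND operation:
Net:  01001111.11101000.00100000.00000000
Network: 79.232.32.0/19


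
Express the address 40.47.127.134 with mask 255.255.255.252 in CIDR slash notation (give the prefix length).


Binary: 11111111.11111111.11111111.11111100
Count leading 1s
Prefix: /30


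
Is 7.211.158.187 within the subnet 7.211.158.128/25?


Subnet network: 7.211.158.128
Test IP AND mask: 7.211.158.128
Yes, 7.211.158.187 is in 7.211.158.128/25


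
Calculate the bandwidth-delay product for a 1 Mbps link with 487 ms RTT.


BDP = bandwidth * RTT
= 1 Mbps * 487 ms
= 1 * 1e6 * 487 / 1000 bits
= 487000 bits
= 60875 bytes
= 59.4482 KB
BDP = 487000 bits (60875 bytes)


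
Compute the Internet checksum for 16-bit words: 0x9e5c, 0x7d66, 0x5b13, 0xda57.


Sum all words (with carry folding):
+ 0x9e5c = 0x9e5c
+ 0x7d66 = 0x1bc3
+ 0x5b13 = 0x76d6
+ 0xda57 = 0x512e
One's complement: ~0x512e
Checksum = 0xaed1


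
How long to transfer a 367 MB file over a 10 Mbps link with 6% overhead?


Effective throughput = 10 * (1 - 6/100) = 9.4 Mbps
File size in Mb = 367 * 8 = 2936 Mb
Time = 2936 / 9.4
Time = 312.3404 seconds


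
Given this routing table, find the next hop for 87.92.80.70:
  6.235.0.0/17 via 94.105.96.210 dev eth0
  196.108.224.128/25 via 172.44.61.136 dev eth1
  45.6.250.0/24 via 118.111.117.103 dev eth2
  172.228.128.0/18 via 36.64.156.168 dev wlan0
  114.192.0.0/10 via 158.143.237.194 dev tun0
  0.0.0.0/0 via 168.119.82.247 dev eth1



Longest prefix match for 87.92.80.70:
  /17 6.235.0.0: no
  /25 196.108.224.128: no
  /24 45.6.250.0: no
  /18 172.228.128.0: no
  /10 114.192.0.0: no
  /0 0.0.0.0: MATCH
Selected: next-hop 168.119.82.247 via eth1 (matched /0)


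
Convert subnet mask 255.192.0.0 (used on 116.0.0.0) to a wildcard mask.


Subnet mask: 255.192.0.0
Wildcard = 255.255.255.255 - subnet mask
255 - 255 = 0
255 - 192 = 63
255 - 0 = 255
255 - 0 = 255
Wildcard: 0.63.255.255


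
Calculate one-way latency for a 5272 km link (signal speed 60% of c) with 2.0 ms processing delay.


Speed = 0.6 * 3e5 km/s = 180000 km/s
Propagation delay = 5272 / 180000 = 0.0293 s = 29.2889 ms
Processing delay = 2.0 ms
Total one-way latency = 31.2889 ms


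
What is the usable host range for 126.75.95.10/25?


Network: 126.75.95.0
Broadcast: 126.75.95.127
First usable = network + 1
Last usable = broadcast - 1
Range: 126.75.95.1 to 126.75.95.126


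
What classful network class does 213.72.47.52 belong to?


First octet: 213
Binary: 11010101
110xxxxx -> Class C (192-223)
Class C, default mask 255.255.255.0 (/24)


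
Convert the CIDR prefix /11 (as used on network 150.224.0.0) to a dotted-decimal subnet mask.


/11 means 11 network bits, 21 host bits
Binary: 11111111111000000000000000000000
Mask: 255.224.0.0


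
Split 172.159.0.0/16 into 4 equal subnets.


New prefix = 16 + 2 = 18
Each subnet has 16384 addresses
  172.159.0.0/18
  172.159.64.0/18
  172.159.128.0/18
  172.159.192.0/18
Subnets: 172.159.0.0/18, 172.159.64.0/18, 172.159.128.0/18, 172.159.192.0/18


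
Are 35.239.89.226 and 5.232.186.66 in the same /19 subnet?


Mask: 255.255.224.0
35.239.89.226 AND mask = 35.239.64.0
5.232.186.66 AND mask = 5.232.160.0
No, different subnets (35.239.64.0 vs 5.232.160.0)


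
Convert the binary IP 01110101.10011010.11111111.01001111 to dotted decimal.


01110101 = 117
10011010 = 154
11111111 = 255
01001111 = 79
IP: 117.154.255.79


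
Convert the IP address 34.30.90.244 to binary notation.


34 = 00100010
30 = 00011110
90 = 01011010
244 = 11110100
Binary: 00100010.00011110.01011010.11110100


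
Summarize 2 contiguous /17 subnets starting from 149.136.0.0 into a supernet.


Original prefix: /17
Number of subnets: 2 = 2^1
New prefix = 17 - 1 = 16
Supernet: 149.136.0.0/16


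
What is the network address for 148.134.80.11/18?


IP:   10010100.10000110.01010000.00001011
Mask: 11111111.11111111.11000000.00000000
AND operation:
Net:  10010100.10000110.01000000.00000000
Network: 148.134.64.0/18


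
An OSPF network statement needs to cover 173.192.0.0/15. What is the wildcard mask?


Subnet mask: 255.254.0.0
Wildcard = 255.255.255.255 - subnet mask
255 - 255 = 0
255 - 254 = 1
255 - 0 = 255
255 - 0 = 255
Wildcard: 0.1.255.255


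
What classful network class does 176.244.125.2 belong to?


First octet: 176
Binary: 10110000
10xxxxxx -> Class B (128-191)
Class B, default mask 255.255.0.0 (/16)


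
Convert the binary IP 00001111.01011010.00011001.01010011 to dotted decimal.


00001111 = 15
01011010 = 90
00011001 = 25
01010011 = 83
IP: 15.90.25.83


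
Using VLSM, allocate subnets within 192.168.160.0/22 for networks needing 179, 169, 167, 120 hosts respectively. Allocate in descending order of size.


179 hosts -> /24 (254 usable): 192.168.160.0/24
169 hosts -> /24 (254 usable): 192.168.161.0/24
167 hosts -> /24 (254 usable): 192.168.162.0/24
120 hosts -> /25 (126 usable): 192.168.163.0/25
Allocation: 192.168.160.0/24 (179 hosts, 254 usable); 192.168.161.0/24 (169 hosts, 254 usable); 192.168.162.0/24 (167 hosts, 254 usable); 192.168.163.0/25 (120 hosts, 126 usable)


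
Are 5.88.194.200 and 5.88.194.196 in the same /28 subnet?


Mask: 255.255.255.240
5.88.194.200 AND mask = 5.88.194.192
5.88.194.196 AND mask = 5.88.194.192
Yes, same subnet (5.88.194.192)


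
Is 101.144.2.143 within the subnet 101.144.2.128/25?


Subnet network: 101.144.2.128
Test IP AND mask: 101.144.2.128
Yes, 101.144.2.143 is in 101.144.2.128/25


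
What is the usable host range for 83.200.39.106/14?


Network: 83.200.0.0
Broadcast: 83.203.255.255
First usable = network + 1
Last usable = broadcast - 1
Range: 83.200.0.1 to 83.203.255.254


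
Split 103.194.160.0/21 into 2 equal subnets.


New prefix = 21 + 1 = 22
Each subnet has 1024 addresses
  103.194.160.0/22
  103.194.164.0/22
Subnets: 103.194.160.0/22, 103.194.164.0/22


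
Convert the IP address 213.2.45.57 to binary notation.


213 = 11010101
2 = 00000010
45 = 00101101
57 = 00111001
Binary: 11010101.00000010.00101101.00111001


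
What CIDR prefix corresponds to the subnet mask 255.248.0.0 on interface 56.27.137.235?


Binary: 11111111.11111000.00000000.00000000
Count leading 1s
Prefix: /13


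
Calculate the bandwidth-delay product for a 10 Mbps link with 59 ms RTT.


BDP = bandwidth * RTT
= 10 Mbps * 59 ms
= 10 * 1e6 * 59 / 1000 bits
= 590000 bits
= 73750 bytes
= 72.0215 KB
BDP = 590000 bits (73750 bytes)


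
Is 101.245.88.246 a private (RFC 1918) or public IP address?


RFC 1918 private ranges:
  10.0.0.0/8 (10.0.0.0 - 10.255.255.255)
  172.16.0.0/12 (172.16.0.0 - 172.31.255.255)
  192.168.0.0/16 (192.168.0.0 - 192.168.255.255)
Public (not in any RFC 1918 range)


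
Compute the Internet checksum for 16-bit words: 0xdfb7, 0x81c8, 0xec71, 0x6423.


Sum all words (with carry folding):
+ 0xdfb7 = 0xdfb7
+ 0x81c8 = 0x6180
+ 0xec71 = 0x4df2
+ 0x6423 = 0xb215
One's complement: ~0xb215
Checksum = 0x4dea


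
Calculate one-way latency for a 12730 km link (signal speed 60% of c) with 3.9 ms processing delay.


Speed = 0.6 * 3e5 km/s = 180000 km/s
Propagation delay = 12730 / 180000 = 0.0707 s = 70.7222 ms
Processing delay = 3.9 ms
Total one-way latency = 74.6222 ms


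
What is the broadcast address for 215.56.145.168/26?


Network: 215.56.145.128/26
Host bits = 6
Set all host bits to 1:
Broadcast: 215.56.145.191


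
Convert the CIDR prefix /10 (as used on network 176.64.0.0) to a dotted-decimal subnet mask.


/10 means 10 network bits, 22 host bits
Binary: 11111111110000000000000000000000
Mask: 255.192.0.0


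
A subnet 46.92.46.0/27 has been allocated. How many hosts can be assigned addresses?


Host bits = 32 - 27 = 5
Total addresses = 2^5 = 32
Usable = total - 2 (network and broadcast)
Usable hosts: 30


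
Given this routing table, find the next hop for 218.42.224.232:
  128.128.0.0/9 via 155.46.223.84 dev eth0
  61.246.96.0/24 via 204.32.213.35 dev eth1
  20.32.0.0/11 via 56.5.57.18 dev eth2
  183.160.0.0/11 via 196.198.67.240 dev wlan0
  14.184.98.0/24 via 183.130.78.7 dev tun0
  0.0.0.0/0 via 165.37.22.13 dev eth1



Longest prefix match for 218.42.224.232:
  /9 128.128.0.0: no
  /24 61.246.96.0: no
  /11 20.32.0.0: no
  /11 183.160.0.0: no
  /24 14.184.98.0: no
  /0 0.0.0.0: MATCH
Selected: next-hop 165.37.22.13 via eth1 (matched /0)


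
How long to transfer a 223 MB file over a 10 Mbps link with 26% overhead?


Effective throughput = 10 * (1 - 26/100) = 7.4 Mbps
File size in Mb = 223 * 8 = 1784 Mb
Time = 1784 / 7.4
Time = 241.0811 seconds


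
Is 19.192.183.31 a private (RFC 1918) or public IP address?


RFC 1918 private ranges:
  10.0.0.0/8 (10.0.0.0 - 10.255.255.255)
  172.16.0.0/12 (172.16.0.0 - 172.31.255.255)
  192.168.0.0/16 (192.168.0.0 - 192.168.255.255)
Public (not in any RFC 1918 range)


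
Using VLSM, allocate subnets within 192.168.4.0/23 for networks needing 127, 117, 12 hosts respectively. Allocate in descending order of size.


127 hosts -> /24 (254 usable): 192.168.4.0/24
117 hosts -> /25 (126 usable): 192.168.5.0/25
12 hosts -> /28 (14 usable): 192.168.5.128/28
Allocation: 192.168.4.0/24 (127 hosts, 254 usable); 192.168.5.0/25 (117 hosts, 126 usable); 192.168.5.128/28 (12 hosts, 14 usable)


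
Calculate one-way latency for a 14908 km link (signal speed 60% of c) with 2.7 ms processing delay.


Speed = 0.6 * 3e5 km/s = 180000 km/s
Propagation delay = 14908 / 180000 = 0.0828 s = 82.8222 ms
Processing delay = 2.7 ms
Total one-way latency = 85.5222 ms


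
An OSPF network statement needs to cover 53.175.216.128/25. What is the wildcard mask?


Subnet mask: 255.255.255.128
Wildcard = 255.255.255.255 - subnet mask
255 - 255 = 0
255 - 255 = 0
255 - 255 = 0
255 - 128 = 127
Wildcard: 0.0.0.127


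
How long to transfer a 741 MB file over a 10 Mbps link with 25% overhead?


Effective throughput = 10 * (1 - 25/100) = 7.5 Mbps
File size in Mb = 741 * 8 = 5928 Mb
Time = 5928 / 7.5
Time = 790.4 seconds


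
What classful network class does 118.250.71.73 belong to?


First octet: 118
Binary: 01110110
0xxxxxxx -> Class A (1-126)
Class A, default mask 255.0.0.0 (/8)


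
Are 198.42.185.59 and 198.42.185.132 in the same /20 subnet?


Mask: 255.255.240.0
198.42.185.59 AND mask = 198.42.176.0
198.42.185.132 AND mask = 198.42.176.0
Yes, same subnet (198.42.176.0)


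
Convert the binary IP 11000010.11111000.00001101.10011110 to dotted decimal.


11000010 = 194
11111000 = 248
00001101 = 13
10011110 = 158
IP: 194.248.13.158


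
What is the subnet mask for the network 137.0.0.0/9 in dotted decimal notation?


/9 means 9 network bits, 23 host bits
Binary: 11111111100000000000000000000000
Mask: 255.128.0.0


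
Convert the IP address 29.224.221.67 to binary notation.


29 = 00011101
224 = 11100000
221 = 11011101
67 = 01000011
Binary: 00011101.11100000.11011101.01000011


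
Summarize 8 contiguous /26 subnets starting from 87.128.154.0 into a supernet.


Original prefix: /26
Number of subnets: 8 = 2^3
New prefix = 26 - 3 = 23
Supernet: 87.128.154.0/23


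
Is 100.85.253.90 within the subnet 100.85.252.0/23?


Subnet network: 100.85.252.0
Test IP AND mask: 100.85.252.0
Yes, 100.85.253.90 is in 100.85.252.0/23


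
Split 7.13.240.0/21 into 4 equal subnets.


New prefix = 21 + 2 = 23
Each subnet has 512 addresses
  7.13.240.0/23
  7.13.242.0/23
  7.13.244.0/23
  7.13.246.0/23
Subnets: 7.13.240.0/23, 7.13.242.0/23, 7.13.244.0/23, 7.13.246.0/23


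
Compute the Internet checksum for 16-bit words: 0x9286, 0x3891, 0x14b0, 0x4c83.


Sum all words (with carry folding):
+ 0x9286 = 0x9286
+ 0x3891 = 0xcb17
+ 0x14b0 = 0xdfc7
+ 0x4c83 = 0x2c4b
One's complement: ~0x2c4b
Checksum = 0xd3b4


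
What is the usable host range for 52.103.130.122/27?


Network: 52.103.130.96
Broadcast: 52.103.130.127
First usable = network + 1
Last usable = broadcast - 1
Range: 52.103.130.97 to 52.103.130.126


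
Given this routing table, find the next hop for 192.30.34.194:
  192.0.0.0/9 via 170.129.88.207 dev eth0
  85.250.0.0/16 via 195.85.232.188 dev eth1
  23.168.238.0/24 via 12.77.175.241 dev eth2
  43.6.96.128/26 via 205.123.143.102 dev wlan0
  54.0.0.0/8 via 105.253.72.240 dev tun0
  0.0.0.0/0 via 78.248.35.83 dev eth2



Longest prefix match for 192.30.34.194:
  /9 192.0.0.0: MATCH
  /16 85.250.0.0: no
  /24 23.168.238.0: no
  /26 43.6.96.128: no
  /8 54.0.0.0: no
  /0 0.0.0.0: MATCH
Selected: next-hop 170.129.88.207 via eth0 (matched /9)


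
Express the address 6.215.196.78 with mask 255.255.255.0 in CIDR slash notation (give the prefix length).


Binary: 11111111.11111111.11111111.00000000
Count leading 1s
Prefix: /24


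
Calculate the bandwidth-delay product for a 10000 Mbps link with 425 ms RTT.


BDP = bandwidth * RTT
= 10000 Mbps * 425 ms
= 10000 * 1e6 * 425 / 1000 bits
= 4250000000 bits
= 531250000 bytes
= 518798.8281 KB
BDP = 4250000000 bits (531250000 bytes)


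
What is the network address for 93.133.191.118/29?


IP:   01011101.10000101.10111111.01110110
Mask: 11111111.11111111.11111111.11111000
AND operation:
Net:  01011101.10000101.10111111.01110000
Network: 93.133.191.112/29


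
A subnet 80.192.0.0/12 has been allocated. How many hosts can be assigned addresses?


Host bits = 32 - 12 = 20
Total addresses = 2^20 = 1048576
Usable = total - 2 (network and broadcast)
Usable hosts: 1048574


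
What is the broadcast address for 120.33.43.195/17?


Network: 120.33.0.0/17
Host bits = 15
Set all host bits to 1:
Broadcast: 120.33.127.255


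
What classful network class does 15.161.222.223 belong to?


First octet: 15
Binary: 00001111
0xxxxxxx -> Class A (1-126)
Class A, default mask 255.0.0.0 (/8)


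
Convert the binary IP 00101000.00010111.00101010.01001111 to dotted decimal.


00101000 = 40
00010111 = 23
00101010 = 42
01001111 = 79
IP: 40.23.42.79


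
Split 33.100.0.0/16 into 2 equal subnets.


New prefix = 16 + 1 = 17
Each subnet has 32768 addresses
  33.100.0.0/17
  33.100.128.0/17
Subnets: 33.100.0.0/17, 33.100.128.0/17


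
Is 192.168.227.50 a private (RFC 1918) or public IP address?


RFC 1918 private ranges:
  10.0.0.0/8 (10.0.0.0 - 10.255.255.255)
  172.16.0.0/12 (172.16.0.0 - 172.31.255.255)
  192.168.0.0/16 (192.168.0.0 - 192.168.255.255)
Private (in 192.168.0.0/16)


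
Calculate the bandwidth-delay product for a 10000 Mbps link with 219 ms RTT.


BDP = bandwidth * RTT
= 10000 Mbps * 219 ms
= 10000 * 1e6 * 219 / 1000 bits
= 2190000000 bits
= 273750000 bytes
= 267333.9844 KB
BDP = 2190000000 bits (273750000 bytes)


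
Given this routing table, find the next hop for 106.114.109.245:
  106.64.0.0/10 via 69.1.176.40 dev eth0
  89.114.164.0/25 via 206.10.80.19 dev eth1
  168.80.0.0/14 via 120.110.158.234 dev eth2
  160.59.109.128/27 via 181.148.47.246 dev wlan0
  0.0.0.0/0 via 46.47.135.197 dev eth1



Longest prefix match for 106.114.109.245:
  /10 106.64.0.0: MATCH
  /25 89.114.164.0: no
  /14 168.80.0.0: no
  /27 160.59.109.128: no
  /0 0.0.0.0: MATCH
Selected: next-hop 69.1.176.40 via eth0 (matched /10)


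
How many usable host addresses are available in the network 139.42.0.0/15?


Host bits = 32 - 15 = 17
Total addresses = 2^17 = 131072
Usable = total - 2 (network and broadcast)
Usable hosts: 131070


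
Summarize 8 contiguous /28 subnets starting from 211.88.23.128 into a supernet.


Original prefix: /28
Number of subnets: 8 = 2^3
New prefix = 28 - 3 = 25
Supernet: 211.88.23.128/25


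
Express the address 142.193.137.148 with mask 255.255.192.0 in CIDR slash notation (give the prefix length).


Binary: 11111111.11111111.11000000.00000000
Count leading 1s
Prefix: /18


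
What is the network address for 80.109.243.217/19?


IP:   01010000.01101101.11110011.11011001
Mask: 11111111.11111111.11100000.00000000
AND operation:
Net:  01010000.01101101.11100000.00000000
Network: 80.109.224.0/19


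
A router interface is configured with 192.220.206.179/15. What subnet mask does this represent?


/15 means 15 network bits, 17 host bits
Binary: 11111111111111100000000000000000
Mask: 255.254.0.0


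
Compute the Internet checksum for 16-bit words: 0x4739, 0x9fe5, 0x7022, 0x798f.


Sum all words (with carry folding):
+ 0x4739 = 0x4739
+ 0x9fe5 = 0xe71e
+ 0x7022 = 0x5741
+ 0x798f = 0xd0d0
One's complement: ~0xd0d0
Checksum = 0x2f2f


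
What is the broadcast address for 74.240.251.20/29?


Network: 74.240.251.16/29
Host bits = 3
Set all host bits to 1:
Broadcast: 74.240.251.23


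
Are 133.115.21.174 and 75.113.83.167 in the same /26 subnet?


Mask: 255.255.255.192
133.115.21.174 AND mask = 133.115.21.128
75.113.83.167 AND mask = 75.113.83.128
No, different subnets (133.115.21.128 vs 75.113.83.128)


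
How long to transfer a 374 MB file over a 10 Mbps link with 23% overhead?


Effective throughput = 10 * (1 - 23/100) = 7.7 Mbps
File size in Mb = 374 * 8 = 2992 Mb
Time = 2992 / 7.7
Time = 388.5714 seconds


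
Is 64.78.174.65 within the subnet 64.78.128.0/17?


Subnet network: 64.78.128.0
Test IP AND mask: 64.78.128.0
Yes, 64.78.174.65 is in 64.78.128.0/17


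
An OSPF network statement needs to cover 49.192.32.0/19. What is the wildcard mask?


Subnet mask: 255.255.224.0
Wildcard = 255.255.255.255 - subnet mask
255 - 255 = 0
255 - 255 = 0
255 - 224 = 31
255 - 0 = 255
Wildcard: 0.0.31.255


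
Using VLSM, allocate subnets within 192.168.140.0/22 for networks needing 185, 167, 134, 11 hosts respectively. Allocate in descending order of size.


185 hosts -> /24 (254 usable): 192.168.140.0/24
167 hosts -> /24 (254 usable): 192.168.141.0/24
134 hosts -> /24 (254 usable): 192.168.142.0/24
11 hosts -> /28 (14 usable): 192.168.143.0/28
Allocation: 192.168.140.0/24 (185 hosts, 254 usable); 192.168.141.0/24 (167 hosts, 254 usable); 192.168.142.0/24 (134 hosts, 254 usable); 192.168.143.0/28 (11 hosts, 14 usable)


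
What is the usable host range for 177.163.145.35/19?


Network: 177.163.128.0
Broadcast: 177.163.159.255
First usable = network + 1
Last usable = broadcast - 1
Range: 177.163.128.1 to 177.163.159.254


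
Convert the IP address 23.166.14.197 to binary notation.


23 = 00010111
166 = 10100110
14 = 00001110
197 = 11000101
Binary: 00010111.10100110.00001110.11000101


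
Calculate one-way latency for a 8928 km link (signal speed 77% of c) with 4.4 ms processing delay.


Speed = 0.77 * 3e5 km/s = 231000 km/s
Propagation delay = 8928 / 231000 = 0.0386 s = 38.6494 ms
Processing delay = 4.4 ms
Total one-way latency = 43.0494 ms


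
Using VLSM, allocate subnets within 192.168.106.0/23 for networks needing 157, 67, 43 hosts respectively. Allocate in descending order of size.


157 hosts -> /24 (254 usable): 192.168.106.0/24
67 hosts -> /25 (126 usable): 192.168.107.0/25
43 hosts -> /26 (62 usable): 192.168.107.128/26
Allocation: 192.168.106.0/24 (157 hosts, 254 usable); 192.168.107.0/25 (67 hosts, 126 usable); 192.168.107.128/26 (43 hosts, 62 usable)


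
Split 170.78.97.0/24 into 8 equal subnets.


New prefix = 24 + 3 = 27
Each subnet has 32 addresses
  170.78.97.0/27
  170.78.97.32/27
  170.78.97.64/27
  170.78.97.96/27
  170.78.97.128/27
  170.78.97.160/27
  170.78.97.192/27
  170.78.97.224/27
Subnets: 170.78.97.0/27, 170.78.97.32/27, 170.78.97.64/27, 170.78.97.96/27, 170.78.97.128/27, 170.78.97.160/27, 170.78.97.192/27, 170.78.97.224/27


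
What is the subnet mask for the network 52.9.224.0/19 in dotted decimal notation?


/19 means 19 network bits, 13 host bits
Binary: 11111111111111111110000000000000
Mask: 255.255.224.0


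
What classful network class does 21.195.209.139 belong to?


First octet: 21
Binary: 00010101
0xxxxxxx -> Class A (1-126)
Class A, default mask 255.0.0.0 (/8)


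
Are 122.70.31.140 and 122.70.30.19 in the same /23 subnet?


Mask: 255.255.254.0
122.70.31.140 AND mask = 122.70.30.0
122.70.30.19 AND mask = 122.70.30.0
Yes, same subnet (122.70.30.0)


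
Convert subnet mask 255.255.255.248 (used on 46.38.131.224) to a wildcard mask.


Subnet mask: 255.255.255.248
Wildcard = 255.255.255.255 - subnet mask
255 - 255 = 0
255 - 255 = 0
255 - 255 = 0
255 - 248 = 7
Wildcard: 0.0.0.7


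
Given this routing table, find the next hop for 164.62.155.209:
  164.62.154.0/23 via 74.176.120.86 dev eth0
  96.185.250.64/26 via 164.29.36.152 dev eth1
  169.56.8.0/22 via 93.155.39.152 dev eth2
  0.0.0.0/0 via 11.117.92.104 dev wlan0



Longest prefix match for 164.62.155.209:
  /23 164.62.154.0: MATCH
  /26 96.185.250.64: no
  /22 169.56.8.0: no
  /0 0.0.0.0: MATCH
Selected: next-hop 74.176.120.86 via eth0 (matched /23)


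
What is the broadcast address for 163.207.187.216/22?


Network: 163.207.184.0/22
Host bits = 10
Set all host bits to 1:
Broadcast: 163.207.187.255


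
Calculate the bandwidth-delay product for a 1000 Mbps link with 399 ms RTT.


BDP = bandwidth * RTT
= 1000 Mbps * 399 ms
= 1000 * 1e6 * 399 / 1000 bits
= 399000000 bits
= 49875000 bytes
= 48706.0547 KB
BDP = 399000000 bits (49875000 bytes)


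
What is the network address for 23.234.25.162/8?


IP:   00010111.11101010.00011001.10100010
Mask: 11111111.00000000.00000000.00000000
AND operation:
Net:  00010111.00000000.00000000.00000000
Network: 23.0.0.0/8


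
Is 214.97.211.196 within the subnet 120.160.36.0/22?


Subnet network: 120.160.36.0
Test IP AND mask: 214.97.208.0
No, 214.97.211.196 is not in 120.160.36.0/22


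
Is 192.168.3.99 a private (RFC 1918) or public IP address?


RFC 1918 private ranges:
  10.0.0.0/8 (10.0.0.0 - 10.255.255.255)
  172.16.0.0/12 (172.16.0.0 - 172.31.255.255)
  192.168.0.0/16 (192.168.0.0 - 192.168.255.255)
Private (in 192.168.0.0/16)


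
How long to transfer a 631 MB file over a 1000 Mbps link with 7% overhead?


Effective throughput = 1000 * (1 - 7/100) = 930.0 Mbps
File size in Mb = 631 * 8 = 5048 Mb
Time = 5048 / 930.0
Time = 5.428 seconds


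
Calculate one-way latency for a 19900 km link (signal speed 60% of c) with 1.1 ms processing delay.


Speed = 0.6 * 3e5 km/s = 180000 km/s
Propagation delay = 19900 / 180000 = 0.1106 s = 110.5556 ms
Processing delay = 1.1 ms
Total one-way latency = 111.6556 ms


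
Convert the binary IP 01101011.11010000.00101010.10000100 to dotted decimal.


01101011 = 107
11010000 = 208
00101010 = 42
10000100 = 132
IP: 107.208.42.132


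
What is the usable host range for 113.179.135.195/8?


Network: 113.0.0.0
Broadcast: 113.255.255.255
First usable = network + 1
Last usable = broadcast - 1
Range: 113.0.0.1 to 113.255.255.254


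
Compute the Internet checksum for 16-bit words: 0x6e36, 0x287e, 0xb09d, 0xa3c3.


Sum all words (with carry folding):
+ 0x6e36 = 0x6e36
+ 0x287e = 0x96b4
+ 0xb09d = 0x4752
+ 0xa3c3 = 0xeb15
One's complement: ~0xeb15
Checksum = 0x14ea


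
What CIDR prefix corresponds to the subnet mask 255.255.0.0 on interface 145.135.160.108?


Binary: 11111111.11111111.00000000.00000000
Count leading 1s
Prefix: /16


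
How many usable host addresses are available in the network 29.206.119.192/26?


Host bits = 32 - 26 = 6
Total addresses = 2^6 = 64
Usable = total - 2 (network and broadcast)
Usable hosts: 62


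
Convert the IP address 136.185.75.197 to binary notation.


136 = 10001000
185 = 10111001
75 = 01001011
197 = 11000101
Binary: 10001000.10111001.01001011.11000101


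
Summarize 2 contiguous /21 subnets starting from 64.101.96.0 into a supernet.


Original prefix: /21
Number of subnets: 2 = 2^1
New prefix = 21 - 1 = 20
Supernet: 64.101.96.0/20


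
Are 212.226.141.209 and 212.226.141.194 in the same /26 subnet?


Mask: 255.255.255.192
212.226.141.209 AND mask = 212.226.141.192
212.226.141.194 AND mask = 212.226.141.192
Yes, same subnet (212.226.141.192)


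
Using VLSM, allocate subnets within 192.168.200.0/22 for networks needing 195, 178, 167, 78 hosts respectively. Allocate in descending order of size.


195 hosts -> /24 (254 usable): 192.168.200.0/24
178 hosts -> /24 (254 usable): 192.168.201.0/24
167 hosts -> /24 (254 usable): 192.168.202.0/24
78 hosts -> /25 (126 usable): 192.168.203.0/25
Allocation: 192.168.200.0/24 (195 hosts, 254 usable); 192.168.201.0/24 (178 hosts, 254 usable); 192.168.202.0/24 (167 hosts, 254 usable); 192.168.203.0/25 (78 hosts, 126 usable)


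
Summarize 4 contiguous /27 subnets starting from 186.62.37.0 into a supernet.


Original prefix: /27
Number of subnets: 4 = 2^2
New prefix = 27 - 2 = 25
Supernet: 186.62.37.0/25


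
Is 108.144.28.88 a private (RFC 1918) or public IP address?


RFC 1918 private ranges:
  10.0.0.0/8 (10.0.0.0 - 10.255.255.255)
  172.16.0.0/12 (172.16.0.0 - 172.31.255.255)
  192.168.0.0/16 (192.168.0.0 - 192.168.255.255)
Public (not in any RFC 1918 range)


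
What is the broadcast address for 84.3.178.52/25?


Network: 84.3.178.0/25
Host bits = 7
Set all host bits to 1:
Broadcast: 84.3.178.127


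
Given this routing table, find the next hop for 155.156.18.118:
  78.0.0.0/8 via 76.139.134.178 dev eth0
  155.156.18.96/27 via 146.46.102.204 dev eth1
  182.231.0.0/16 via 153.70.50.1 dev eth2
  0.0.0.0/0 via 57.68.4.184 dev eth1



Longest prefix match for 155.156.18.118:
  /8 78.0.0.0: no
  /27 155.156.18.96: MATCH
  /16 182.231.0.0: no
  /0 0.0.0.0: MATCH
Selected: next-hop 146.46.102.204 via eth1 (matched /27)


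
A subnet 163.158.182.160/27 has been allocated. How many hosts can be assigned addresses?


Host bits = 32 - 27 = 5
Total addresses = 2^5 = 32
Usable = total - 2 (network and broadcast)
Usable hosts: 30


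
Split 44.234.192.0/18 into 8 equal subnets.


New prefix = 18 + 3 = 21
Each subnet has 2048 addresses
  44.234.192.0/21
  44.234.200.0/21
  44.234.208.0/21
  44.234.216.0/21
  44.234.224.0/21
  44.234.232.0/21
  44.234.240.0/21
  44.234.248.0/21
Subnets: 44.234.192.0/21, 44.234.200.0/21, 44.234.208.0/21, 44.234.216.0/21, 44.234.224.0/21, 44.234.232.0/21, 44.234.240.0/21, 44.234.248.0/21


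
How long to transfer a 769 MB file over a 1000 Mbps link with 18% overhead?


Effective throughput = 1000 * (1 - 18/100) = 820.0 Mbps
File size in Mb = 769 * 8 = 6152 Mb
Time = 6152 / 820.0
Time = 7.5024 seconds


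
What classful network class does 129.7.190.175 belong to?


First octet: 129
Binary: 10000001
10xxxxxx -> Class B (128-191)
Class B, default mask 255.255.0.0 (/16)


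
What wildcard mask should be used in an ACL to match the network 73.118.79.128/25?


Subnet mask: 255.255.255.128
Wildcard = 255.255.255.255 - subnet mask
255 - 255 = 0
255 - 255 = 0
255 - 255 = 0
255 - 128 = 127
Wildcard: 0.0.0.127


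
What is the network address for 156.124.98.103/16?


IP:   10011100.01111100.01100010.01100111
Mask: 11111111.11111111.00000000.00000000
AND operation:
Net:  10011100.01111100.00000000.00000000
Network: 156.124.0.0/16


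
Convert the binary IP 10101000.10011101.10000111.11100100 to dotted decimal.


10101000 = 168
10011101 = 157
10000111 = 135
11100100 = 228
IP: 168.157.135.228


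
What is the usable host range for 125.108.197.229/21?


Network: 125.108.192.0
Broadcast: 125.108.199.255
First usable = network + 1
Last usable = broadcast - 1
Range: 125.108.192.1 to 125.108.199.254


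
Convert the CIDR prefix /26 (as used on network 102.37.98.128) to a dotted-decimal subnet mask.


/26 means 26 network bits, 6 host bits
Binary: 11111111111111111111111111000000
Mask: 255.255.255.192


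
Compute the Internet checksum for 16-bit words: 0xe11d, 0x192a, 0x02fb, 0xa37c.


Sum all words (with carry folding):
+ 0xe11d = 0xe11d
+ 0x192a = 0xfa47
+ 0x02fb = 0xfd42
+ 0xa37c = 0xa0bf
One's complement: ~0xa0bf
Checksum = 0x5f40


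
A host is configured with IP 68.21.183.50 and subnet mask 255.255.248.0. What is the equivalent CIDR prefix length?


Binary: 11111111.11111111.11111000.00000000
Count leading 1s
Prefix: /21


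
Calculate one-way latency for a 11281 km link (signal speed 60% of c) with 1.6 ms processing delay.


Speed = 0.6 * 3e5 km/s = 180000 km/s
Propagation delay = 11281 / 180000 = 0.0627 s = 62.6722 ms
Processing delay = 1.6 ms
Total one-way latency = 64.2722 ms


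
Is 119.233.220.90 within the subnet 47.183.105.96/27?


Subnet network: 47.183.105.96
Test IP AND mask: 119.233.220.64
No, 119.233.220.90 is not in 47.183.105.96/27


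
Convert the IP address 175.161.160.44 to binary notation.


175 = 10101111
161 = 10100001
160 = 10100000
44 = 00101100
Binary: 10101111.10100001.10100000.00101100


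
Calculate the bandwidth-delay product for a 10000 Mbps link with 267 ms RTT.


BDP = bandwidth * RTT
= 10000 Mbps * 267 ms
= 10000 * 1e6 * 267 / 1000 bits
= 2670000000 bits
= 333750000 bytes
= 325927.7344 KB
BDP = 2670000000 bits (333750000 bytes)


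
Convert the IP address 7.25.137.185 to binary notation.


7 = 00000111
25 = 00011001
137 = 10001001
185 = 10111001
Binary: 00000111.00011001.10001001.10111001


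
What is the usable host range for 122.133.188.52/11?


Network: 122.128.0.0
Broadcast: 122.159.255.255
First usable = network + 1
Last usable = broadcast - 1
Range: 122.128.0.1 to 122.159.255.254


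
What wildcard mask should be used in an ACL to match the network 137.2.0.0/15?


Subnet mask: 255.254.0.0
Wildcard = 255.255.255.255 - subnet mask
255 - 255 = 0
255 - 254 = 1
255 - 0 = 255
255 - 0 = 255
Wildcard: 0.1.255.255


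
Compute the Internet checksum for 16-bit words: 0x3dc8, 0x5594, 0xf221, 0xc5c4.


Sum all words (with carry folding):
+ 0x3dc8 = 0x3dc8
+ 0x5594 = 0x935c
+ 0xf221 = 0x857e
+ 0xc5c4 = 0x4b43
One's complement: ~0x4b43
Checksum = 0xb4bc


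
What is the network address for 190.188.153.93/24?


IP:   10111110.10111100.10011001.01011101
Mask: 11111111.11111111.11111111.00000000
AND operation:
Net:  10111110.10111100.10011001.00000000
Network: 190.188.153.0/24


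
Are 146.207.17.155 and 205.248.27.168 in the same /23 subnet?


Mask: 255.255.254.0
146.207.17.155 AND mask = 146.207.16.0
205.248.27.168 AND mask = 205.248.26.0
No, different subnets (146.207.16.0 vs 205.248.26.0)


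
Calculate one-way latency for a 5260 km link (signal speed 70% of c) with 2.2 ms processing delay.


Speed = 0.7 * 3e5 km/s = 210000 km/s
Propagation delay = 5260 / 210000 = 0.025 s = 25.0476 ms
Processing delay = 2.2 ms
Total one-way latency = 27.2476 ms


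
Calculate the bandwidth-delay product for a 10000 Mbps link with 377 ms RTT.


BDP = bandwidth * RTT
= 10000 Mbps * 377 ms
= 10000 * 1e6 * 377 / 1000 bits
= 3770000000 bits
= 471250000 bytes
= 460205.0781 KB
BDP = 3770000000 bits (471250000 bytes)


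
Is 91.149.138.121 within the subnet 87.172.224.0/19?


Subnet network: 87.172.224.0
Test IP AND mask: 91.149.128.0
No, 91.149.138.121 is not in 87.172.224.0/19


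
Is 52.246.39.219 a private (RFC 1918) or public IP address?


RFC 1918 private ranges:
  10.0.0.0/8 (10.0.0.0 - 10.255.255.255)
  172.16.0.0/12 (172.16.0.0 - 172.31.255.255)
  192.168.0.0/16 (192.168.0.0 - 192.168.255.255)
Public (not in any RFC 1918 range)


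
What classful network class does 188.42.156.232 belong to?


First octet: 188
Binary: 10111100
10xxxxxx -> Class B (128-191)
Class B, default mask 255.255.0.0 (/16)


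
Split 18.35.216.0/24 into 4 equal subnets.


New prefix = 24 + 2 = 26
Each subnet has 64 addresses
  18.35.216.0/26
  18.35.216.64/26
  18.35.216.128/26
  18.35.216.192/26
Subnets: 18.35.216.0/26, 18.35.216.64/26, 18.35.216.128/26, 18.35.216.192/26


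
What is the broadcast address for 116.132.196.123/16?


Network: 116.132.0.0/16
Host bits = 16
Set all host bits to 1:
Broadcast: 116.132.255.255


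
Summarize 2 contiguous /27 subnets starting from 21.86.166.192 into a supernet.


Original prefix: /27
Number of subnets: 2 = 2^1
New prefix = 27 - 1 = 26
Supernet: 21.86.166.192/26


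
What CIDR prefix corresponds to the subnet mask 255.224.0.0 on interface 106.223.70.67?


Binary: 11111111.11100000.00000000.00000000
Count leading 1s
Prefix: /11


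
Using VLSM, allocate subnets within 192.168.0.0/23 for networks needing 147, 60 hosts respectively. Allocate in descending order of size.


147 hosts -> /24 (254 usable): 192.168.0.0/24
60 hosts -> /26 (62 usable): 192.168.1.0/26
Allocation: 192.168.0.0/24 (147 hosts, 254 usable); 192.168.1.0/26 (60 hosts, 62 usable)


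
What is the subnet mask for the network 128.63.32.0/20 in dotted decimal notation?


/20 means 20 network bits, 12 host bits
Binary: 11111111111111111111000000000000
Mask: 255.255.240.0


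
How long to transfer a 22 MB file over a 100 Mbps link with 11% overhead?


Effective throughput = 100 * (1 - 11/100) = 89 Mbps
File size in Mb = 22 * 8 = 176 Mb
Time = 176 / 89
Time = 1.9775 seconds


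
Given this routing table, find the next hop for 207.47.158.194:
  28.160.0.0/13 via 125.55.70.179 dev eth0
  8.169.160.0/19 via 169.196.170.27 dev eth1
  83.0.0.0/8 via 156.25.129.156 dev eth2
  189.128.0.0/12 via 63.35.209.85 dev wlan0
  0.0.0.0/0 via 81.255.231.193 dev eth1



Longest prefix match for 207.47.158.194:
  /13 28.160.0.0: no
  /19 8.169.160.0: no
  /8 83.0.0.0: no
  /12 189.128.0.0: no
  /0 0.0.0.0: MATCH
Selected: next-hop 81.255.231.193 via eth1 (matched /0)


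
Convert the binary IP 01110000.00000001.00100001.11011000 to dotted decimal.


01110000 = 112
00000001 = 1
00100001 = 33
11011000 = 216
IP: 112.1.33.216


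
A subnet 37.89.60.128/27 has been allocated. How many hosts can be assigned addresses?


Host bits = 32 - 27 = 5
Total addresses = 2^5 = 32
Usable = total - 2 (network and broadcast)
Usable hosts: 30
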